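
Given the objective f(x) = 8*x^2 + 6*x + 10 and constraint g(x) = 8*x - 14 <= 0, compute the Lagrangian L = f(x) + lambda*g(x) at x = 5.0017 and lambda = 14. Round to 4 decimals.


Step 1: Evaluate f(x).
f(5.0017) = 8*5.0017^2 + 6*5.0017 + 10 = 240.1462
Step 2: Evaluate g(x).
g(5.0017) = 8*5.0017 - 14 = 26.0136
Step 3: Compute Lagrangian.
L = 240.1462 + 14*26.0136 = 604.3366


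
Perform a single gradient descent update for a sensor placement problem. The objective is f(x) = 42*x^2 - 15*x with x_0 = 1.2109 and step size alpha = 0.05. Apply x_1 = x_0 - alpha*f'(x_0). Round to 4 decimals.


We compute the gradient at x_0 and apply the update.
f'(x) = 84*x - 15
f'(1.2109) = 84*1.2109 - 15 = 86.7156
x_1 = 1.2109 - 0.05*86.7156 = -3.1249


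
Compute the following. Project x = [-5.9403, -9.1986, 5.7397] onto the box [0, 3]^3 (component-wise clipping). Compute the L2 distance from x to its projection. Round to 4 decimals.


Project each component onto [0, 3].
clip(-5.9403) = 0.0, clip(-9.1986) = 0.0, clip(5.7397) = 3.0
Projection = [0.0, 0.0, 3.0]
Squared diffs: [35.2872, 84.6142, 7.506]
Distance = sqrt(127.4074) = 11.2875


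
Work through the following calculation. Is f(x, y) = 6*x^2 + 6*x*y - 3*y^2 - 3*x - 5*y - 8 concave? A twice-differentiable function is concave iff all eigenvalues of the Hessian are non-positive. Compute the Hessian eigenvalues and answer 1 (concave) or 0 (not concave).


The Hessian of f(x,y) = 6*x^2 + 6*x*y - 3*y^2 - 3*x - 5*y - 8 is:
H = [[12, 6], [6, -6]]
Trace = 12 - 6 = 6
Determinant = 12*-6 - (6)^2 = -108
Discriminant = (6)^2 - 4*-108 = 468.0
Eigenvalues: lambda_1 = -7.8167, lambda_2 = 13.8167
The function is not concave.

0


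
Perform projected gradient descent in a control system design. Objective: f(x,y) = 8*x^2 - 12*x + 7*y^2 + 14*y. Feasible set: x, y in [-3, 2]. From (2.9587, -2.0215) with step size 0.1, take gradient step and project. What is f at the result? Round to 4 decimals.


Step 1: Compute gradient at (2.9587, -2.0215).
grad_x = 2*8*2.9587 - 12 = 35.3392
grad_y = 2*7*-2.0215 + 14 = -14.301
Step 2: Gradient step.
x_raw = 2.9587 - 0.1*35.3392 = -0.5752
y_raw = -2.0215 - 0.1*-14.301 = -0.5914
Step 3: Project onto [-3, 2].
x_proj = clip(-0.5752) = -0.5752
y_proj = clip(-0.5914) = -0.5914
Step 4: Evaluate f.
f(-0.5752, -0.5914) = 3.7183


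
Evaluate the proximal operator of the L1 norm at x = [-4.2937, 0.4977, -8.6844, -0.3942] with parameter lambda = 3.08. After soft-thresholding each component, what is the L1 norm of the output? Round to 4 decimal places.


Soft-thresholding with lambda = 3.08:
prox(-4.2937) = sign(-4.2937)*max(|-4.2937| - 3.08, 0) = -1.2137
prox(0.4977) = sign(0.4977)*max(|0.4977| - 3.08, 0) = 0.0
prox(-8.6844) = sign(-8.6844)*max(|-8.6844| - 3.08, 0) = -5.6044
prox(-0.3942) = sign(-0.3942)*max(|-0.3942| - 3.08, 0) = 0.0
prox(x) = [-1.2137, 0.0, -5.6044, 0.0]
||prox(x)||_1 = 1.2137 + 0.0 + 5.6044 + 0.0 = 6.8181


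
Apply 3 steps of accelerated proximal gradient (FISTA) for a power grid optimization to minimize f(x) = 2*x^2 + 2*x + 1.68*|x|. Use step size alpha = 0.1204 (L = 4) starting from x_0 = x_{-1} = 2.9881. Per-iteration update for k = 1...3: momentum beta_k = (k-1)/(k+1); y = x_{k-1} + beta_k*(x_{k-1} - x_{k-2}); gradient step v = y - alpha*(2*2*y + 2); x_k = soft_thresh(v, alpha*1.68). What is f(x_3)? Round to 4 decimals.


FISTA on f(x) = 2*x^2 + 2*x + 1.68*|x|
L = 4, alpha = 0.1204
Iteration 1: beta = 0.0, y = 2.9881 + 0.0*(2.9881 - 2.9881) = 2.9881
  grad(y) = 13.9524, v = y - alpha*grad = 1.3082
  prox(v) = soft_thresh(1.3082, 0.2023) = 1.106
Iteration 2: beta = 0.3333, y = 1.106 + 0.3333*(1.106 - 2.9881) = 0.4786
  grad(y) = 3.9143, v = y - alpha*grad = 0.0073
  prox(v) = soft_thresh(0.0073, 0.2023) = 0.0
Iteration 3: beta = 0.5, y = 0.0 + 0.5*(0.0 - 1.106) = -0.553
  grad(y) = -0.2119, v = y - alpha*grad = -0.5275
  prox(v) = soft_thresh(-0.5275, 0.2023) = -0.3252
f(x_3) = 2*(-0.3252)^2 + 2*(-0.3252) + 1.68*|-0.3252| = 0.1074


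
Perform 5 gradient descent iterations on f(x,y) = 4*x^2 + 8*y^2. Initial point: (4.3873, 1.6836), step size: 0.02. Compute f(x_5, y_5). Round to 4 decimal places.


Gradient descent on f(x,y) = 4*x^2 + 8*y^2.
Starting point: (4.3873, 1.6836), alpha = 0.02
Step 1: grad_x = 2*4*4.3873 = 35.0984, grad_y = 2*8*1.6836 = 26.9376
  x_1 = 4.3873 - 0.02*35.0984 = 3.6853
  y_1 = 1.6836 - 0.02*26.9376 = 1.1448
Step 2: grad_x = 2*4*3.6853 = 29.4827, grad_y = 2*8*1.1448 = 18.3176
  x_2 = 3.6853 - 0.02*29.4827 = 3.0957
  y_2 = 1.1448 - 0.02*18.3176 = 0.7785
Step 3: grad_x = 2*4*3.0957 = 24.7654, grad_y = 2*8*0.7785 = 12.4559
  x_3 = 3.0957 - 0.02*24.7654 = 2.6004
  y_3 = 0.7785 - 0.02*12.4559 = 0.5294
Step 4: grad_x = 2*4*2.6004 = 20.803, grad_y = 2*8*0.5294 = 8.47
  x_4 = 2.6004 - 0.02*20.803 = 2.1843
  y_4 = 0.5294 - 0.02*8.47 = 0.36
Step 5: grad_x = 2*4*2.1843 = 17.4745, grad_y = 2*8*0.36 = 5.7596
  x_5 = 2.1843 - 0.02*17.4745 = 1.8348
  y_5 = 0.36 - 0.02*5.7596 = 0.2448
f(1.8348, 0.2448) = 4*1.8348^2 + 8*0.2448^2 = 13.9456


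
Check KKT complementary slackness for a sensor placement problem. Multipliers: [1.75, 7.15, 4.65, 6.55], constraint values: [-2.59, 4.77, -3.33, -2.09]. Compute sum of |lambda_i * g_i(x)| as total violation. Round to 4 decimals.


KKT complementary slackness check:
lambda_1 * g_1 = 1.75 * -2.59 = -4.5325
lambda_2 * g_2 = 7.15 * 4.77 = 34.1055
lambda_3 * g_3 = 4.65 * -3.33 = -15.4845
lambda_4 * g_4 = 6.55 * -2.09 = -13.6895
Total violation = 4.5325 + 34.1055 + 15.4845 + 13.6895 = 67.812


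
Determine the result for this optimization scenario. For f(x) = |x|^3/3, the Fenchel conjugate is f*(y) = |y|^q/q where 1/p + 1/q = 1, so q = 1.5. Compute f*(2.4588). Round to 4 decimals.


The conjugate exponent q satisfies 1/p + 1/q = 1.
p = 3, so q = 3/(3 - 1) = 1.5
|y|^q = 2.4588^1.5 = 3.8555
f*(2.4588) = 3.8555 / 1.5 = 2.5704


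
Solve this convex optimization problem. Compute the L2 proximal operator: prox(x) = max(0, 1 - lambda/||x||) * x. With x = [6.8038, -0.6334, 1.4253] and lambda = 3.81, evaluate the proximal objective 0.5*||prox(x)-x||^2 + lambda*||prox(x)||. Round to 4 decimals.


Step 1: Compute ||x||.
||x|| = 6.9803
Step 2: Compute scaling factor.
scale = max(0, 1 - 3.81/6.9803) = 0.4542
Step 3: prox(x) = [3.0901, -0.2877, 0.6473]
||prox(x)|| = 3.1703
Step 4: Proximal objective.
0.5*||prox-x||^2 = 7.2581
lambda*||prox|| = 12.0788
Total = 19.3368


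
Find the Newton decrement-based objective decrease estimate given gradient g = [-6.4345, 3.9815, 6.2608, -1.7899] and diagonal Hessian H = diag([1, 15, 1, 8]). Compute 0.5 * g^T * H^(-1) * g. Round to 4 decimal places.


Step 1: H is diagonal, so H^(-1) * g = [-6.4345, 0.2654, 6.2608, -0.2237].
Step 2: g^T H^(-1) g = sum_i g_i^2 / H_ii
  = (-6.4345)^2/1 + (3.9815)^2/15 + (6.2608)^2/1 + (-1.7899)^2/8
  = 41.4028 + 1.0568 + 39.1976 + 0.4005 = 82.0577
Step 3: Objective decrease = 0.5 * g^T H^(-1) g = 41.0288


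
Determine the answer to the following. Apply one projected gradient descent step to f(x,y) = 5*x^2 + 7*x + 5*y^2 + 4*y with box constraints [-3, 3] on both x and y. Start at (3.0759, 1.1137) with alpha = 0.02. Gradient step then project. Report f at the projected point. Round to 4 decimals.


Step 1: Compute gradient at (3.0759, 1.1137).
grad_x = 2*5*3.0759 + 7 = 37.759
grad_y = 2*5*1.1137 + 4 = 15.137
Step 2: Gradient step.
x_raw = 3.0759 - 0.02*37.759 = 2.3207
y_raw = 1.1137 - 0.02*15.137 = 0.811
Step 3: Project onto [-3, 3].
x_proj = clip(2.3207) = 2.3207
y_proj = clip(0.811) = 0.811
Step 4: Evaluate f.
f(2.3207, 0.811) = 49.7059


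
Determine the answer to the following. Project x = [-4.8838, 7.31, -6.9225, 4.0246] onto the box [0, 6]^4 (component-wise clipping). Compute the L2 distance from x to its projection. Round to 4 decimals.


Project each component onto [0, 6].
clip(-4.8838) = 0.0, clip(7.31) = 6.0, clip(-6.9225) = 0.0, clip(4.0246) = 4.0246
Projection = [0.0, 6.0, 0.0, 4.0246]
Squared diffs: [23.8515, 1.7161, 47.921, 0.0]
Distance = sqrt(73.4886) = 8.5725


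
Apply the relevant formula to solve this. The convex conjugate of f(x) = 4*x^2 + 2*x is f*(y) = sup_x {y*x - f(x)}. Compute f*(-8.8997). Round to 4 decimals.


f*(y) = sup_x {y*x - a*x^2 - b*x} = sup_x {(y-b)*x - a*x^2}
FOC: (y - b) - 2a*x = 0 => x* = (y - b)/(2a)
x* = (-8.8997 - 2)/(2*4) = -1.3625
f*(-8.8997) = (y-b)^2/(4a) = (-8.8997 - 2)^2/(4*4)
= 118.8035/16 = 7.4252


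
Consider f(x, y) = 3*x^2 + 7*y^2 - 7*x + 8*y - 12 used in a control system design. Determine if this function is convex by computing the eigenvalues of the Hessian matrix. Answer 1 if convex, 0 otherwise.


The Hessian of f(x,y) = 3*x^2 + 7*y^2 - 7*x + 8*y - 12 is:
H = [[6, 0], [0, 14]]
Trace = 6 + 14 = 20
Determinant = 6*14 - (0)^2 = 84
Discriminant = (20)^2 - 4*84 = 64.0
Eigenvalues: lambda_1 = 6.0, lambda_2 = 14.0
The function is convex.

1


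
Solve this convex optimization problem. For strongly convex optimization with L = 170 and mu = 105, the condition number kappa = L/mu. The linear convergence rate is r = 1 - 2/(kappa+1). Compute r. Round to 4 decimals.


Step 1: Compute the condition number.
kappa = L/mu = 170/105 = 1.619
Step 2: Compute the convergence rate.
r = 1 - 2/(kappa + 1) = 1 - 2*mu/(L + mu) = (L - mu)/(L + mu) = 65/275 = 0.2364


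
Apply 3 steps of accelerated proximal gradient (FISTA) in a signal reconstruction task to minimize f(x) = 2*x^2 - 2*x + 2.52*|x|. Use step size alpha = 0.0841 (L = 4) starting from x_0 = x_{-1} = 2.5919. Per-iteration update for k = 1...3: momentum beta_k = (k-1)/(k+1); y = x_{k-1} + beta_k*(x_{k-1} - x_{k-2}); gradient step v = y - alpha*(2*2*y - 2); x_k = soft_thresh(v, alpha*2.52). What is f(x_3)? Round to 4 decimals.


FISTA on f(x) = 2*x^2 - 2*x + 2.52*|x|
L = 4, alpha = 0.0841
Iteration 1: beta = 0.0, y = 2.5919 + 0.0*(2.5919 - 2.5919) = 2.5919
  grad(y) = 8.3676, v = y - alpha*grad = 1.8882
  prox(v) = soft_thresh(1.8882, 0.2119) = 1.6763
Iteration 2: beta = 0.3333, y = 1.6763 + 0.3333*(1.6763 - 2.5919) = 1.371
  grad(y) = 3.4841, v = y - alpha*grad = 1.078
  prox(v) = soft_thresh(1.078, 0.2119) = 0.8661
Iteration 3: beta = 0.5, y = 0.8661 + 0.5*(0.8661 - 1.6763) = 0.461
  grad(y) = -0.156, v = y - alpha*grad = 0.4741
  prox(v) = soft_thresh(0.4741, 0.2119) = 0.2622
f(x_3) = 2*0.2622^2 - 2*0.2622 + 2.52*|0.2622| = 0.2738


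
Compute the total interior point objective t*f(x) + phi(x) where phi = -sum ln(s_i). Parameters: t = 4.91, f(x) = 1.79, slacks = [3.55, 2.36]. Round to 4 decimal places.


Step 1: Compute log-barrier.
ln values: [1.2669, 0.8587]
phi = -(1.2669 + 0.8587) = -2.1256
Step 2: Compute augmented objective.
t*f(x) = 4.91*1.79 = 8.7889
Total = 8.7889 - 2.1256 = 6.6633


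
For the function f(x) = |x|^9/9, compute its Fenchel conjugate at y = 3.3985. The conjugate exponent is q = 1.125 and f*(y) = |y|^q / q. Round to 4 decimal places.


The conjugate exponent q satisfies 1/p + 1/q = 1.
p = 9, so q = 9/(9 - 1) = 1.125
|y|^q = 3.3985^1.125 = 3.96
f*(3.3985) = 3.96 / 1.125 = 3.52


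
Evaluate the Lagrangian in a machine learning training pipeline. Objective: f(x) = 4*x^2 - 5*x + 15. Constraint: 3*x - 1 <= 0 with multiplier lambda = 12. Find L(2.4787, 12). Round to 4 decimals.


Step 1: Evaluate f(x).
f(2.4787) = 4*2.4787^2 - 5*2.4787 + 15 = 27.1823
Step 2: Evaluate g(x).
g(2.4787) = 3*2.4787 - 1 = 6.4361
Step 3: Compute Lagrangian.
L = 27.1823 + 12*6.4361 = 104.4155


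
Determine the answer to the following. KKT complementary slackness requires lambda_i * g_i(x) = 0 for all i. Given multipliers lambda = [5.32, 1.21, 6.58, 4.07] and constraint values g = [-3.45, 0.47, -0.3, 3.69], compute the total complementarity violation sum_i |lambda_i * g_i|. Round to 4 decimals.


KKT complementary slackness check:
lambda_1 * g_1 = 5.32 * -3.45 = -18.354
lambda_2 * g_2 = 1.21 * 0.47 = 0.5687
lambda_3 * g_3 = 6.58 * -0.3 = -1.974
lambda_4 * g_4 = 4.07 * 3.69 = 15.0183
Total violation = 18.354 + 0.5687 + 1.974 + 15.0183 = 35.915


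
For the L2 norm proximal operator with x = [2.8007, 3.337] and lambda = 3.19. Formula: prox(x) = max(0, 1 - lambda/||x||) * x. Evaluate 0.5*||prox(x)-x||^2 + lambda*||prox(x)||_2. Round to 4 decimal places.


Step 1: Compute ||x||.
||x|| = 4.3565
Step 2: Compute scaling factor.
scale = max(0, 1 - 3.19/4.3565) = 0.2678
Step 3: prox(x) = [0.7499, 0.8935]
||prox(x)|| = 1.1665
Step 4: Proximal objective.
0.5*||prox-x||^2 = 5.0881
lambda*||prox|| = 3.7211
Total = 8.8093


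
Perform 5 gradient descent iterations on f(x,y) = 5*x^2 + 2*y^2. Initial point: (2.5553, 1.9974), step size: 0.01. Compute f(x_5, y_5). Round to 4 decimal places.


Gradient descent on f(x,y) = 5*x^2 + 2*y^2.
Starting point: (2.5553, 1.9974), alpha = 0.01
Step 1: grad_x = 2*5*2.5553 = 25.553, grad_y = 2*2*1.9974 = 7.9896
  x_1 = 2.5553 - 0.01*25.553 = 2.2998
  y_1 = 1.9974 - 0.01*7.9896 = 1.9175
Step 2: grad_x = 2*5*2.2998 = 22.9977, grad_y = 2*2*1.9175 = 7.67
  x_2 = 2.2998 - 0.01*22.9977 = 2.0698
  y_2 = 1.9175 - 0.01*7.67 = 1.8408
Step 3: grad_x = 2*5*2.0698 = 20.6979, grad_y = 2*2*1.8408 = 7.3632
  x_3 = 2.0698 - 0.01*20.6979 = 1.8628
  y_3 = 1.8408 - 0.01*7.3632 = 1.7672
Step 4: grad_x = 2*5*1.8628 = 18.6281, grad_y = 2*2*1.7672 = 7.0687
  x_4 = 1.8628 - 0.01*18.6281 = 1.6765
  y_4 = 1.7672 - 0.01*7.0687 = 1.6965
Step 5: grad_x = 2*5*1.6765 = 16.7653, grad_y = 2*2*1.6965 = 6.7859
  x_5 = 1.6765 - 0.01*16.7653 = 1.5089
  y_5 = 1.6965 - 0.01*6.7859 = 1.6286
f(1.5089, 1.6286) = 5*1.5089^2 + 2*1.6286^2 = 16.6884


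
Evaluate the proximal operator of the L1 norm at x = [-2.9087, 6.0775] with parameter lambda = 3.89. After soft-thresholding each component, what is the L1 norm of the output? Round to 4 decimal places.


Soft-thresholding with lambda = 3.89:
prox(-2.9087) = sign(-2.9087)*max(|-2.9087| - 3.89, 0) = 0.0
prox(6.0775) = sign(6.0775)*max(|6.0775| - 3.89, 0) = 2.1875
prox(x) = [0.0, 2.1875]
||prox(x)||_1 = 0.0 + 2.1875 = 2.1875


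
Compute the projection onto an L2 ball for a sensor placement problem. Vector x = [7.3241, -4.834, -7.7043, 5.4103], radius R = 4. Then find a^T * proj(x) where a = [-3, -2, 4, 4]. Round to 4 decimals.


Step 1: Compute ||x|| (intermediates to 6 decimals).
||x|| = sqrt(7.3241^2 + (-4.834)^2 + (-7.7043)^2 + 5.4103^2) = 12.870026
Step 2: Project.
Since ||x|| > R, scale = R/||x|| = 4/12.870026 = 0.3108, proj(x) = scale * x
proj(x) = [2.27633, -1.502407, -2.394496, 1.681521]
Step 3: Dot product.
a^T * proj(x) = -3*2.27633 - 2*(-1.502407) + 4*(-2.394496) + 4*1.681521 = -6.6761


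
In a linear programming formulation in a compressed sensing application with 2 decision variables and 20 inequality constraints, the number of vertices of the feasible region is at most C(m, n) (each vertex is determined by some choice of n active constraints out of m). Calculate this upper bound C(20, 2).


Each vertex corresponds to some choice of n active constraints out of m, so the number of vertices is at most C(m, n) = m! / (n!(m-n)!).
m = 20, n = 2
Numerator: 20 * 19
Denominator: 2! = 2
C(20, 2) = 190


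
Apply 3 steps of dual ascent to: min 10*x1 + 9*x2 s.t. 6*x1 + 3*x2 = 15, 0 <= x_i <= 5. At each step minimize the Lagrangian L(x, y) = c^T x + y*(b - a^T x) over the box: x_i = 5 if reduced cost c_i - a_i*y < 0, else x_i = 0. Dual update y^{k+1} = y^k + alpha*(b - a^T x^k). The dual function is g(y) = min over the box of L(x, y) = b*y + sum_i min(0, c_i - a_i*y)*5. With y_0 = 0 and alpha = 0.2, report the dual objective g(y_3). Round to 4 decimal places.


Dual ascent for LP: min 10*x1 + 9*x2, 6*x1 + 3*x2 = 15, 0 <= x_i <= 5
Step 1: y^k = 0.0, reduced costs: (10.0, 9.0)
  x^k = (0.0, 0.0), subgradient = b - a^T x = 15.0
  y^{k+1} = 0.0 + 0.2*15.0 = 3.0
Step 2: y^k = 3.0, reduced costs: (-8.0, 0.0)
  x^k = (5.0, 0.0), subgradient = b - a^T x = -15.0
  y^{k+1} = 3.0 + 0.2*-15.0 = 0.0
Step 3: y^k = 0.0, reduced costs: (10.0, 9.0)
  x^k = (0.0, 0.0), subgradient = b - a^T x = 15.0
  y^{k+1} = 0.0 + 0.2*15.0 = 3.0
Dual objective at y_3 = 3.0: reduced costs (-8.0, 0.0), box minimizer x = (5.0, 0.0)
g(y_3) = b*y + (c1 - a1*y)*x1 + (c2 - a2*y)*x2 = 15*3.0 + (-8.0)*5.0 + 0.0*0.0 = 45.0 - 40.0 + 0.0 = 5.0


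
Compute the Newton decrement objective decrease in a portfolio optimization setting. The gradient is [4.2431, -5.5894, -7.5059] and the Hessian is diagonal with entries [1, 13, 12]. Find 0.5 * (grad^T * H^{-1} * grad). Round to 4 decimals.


Step 1: H is diagonal, so H^(-1) * g = [4.2431, -0.43, -0.6255].
Step 2: g^T H^(-1) g = sum_i g_i^2 / H_ii
  = (4.2431)^2/1 + (-5.5894)^2/13 + (-7.5059)^2/12
  = 18.0039 + 2.4032 + 4.6949 = 25.102
Step 3: Objective decrease = 0.5 * g^T H^(-1) g = 12.551


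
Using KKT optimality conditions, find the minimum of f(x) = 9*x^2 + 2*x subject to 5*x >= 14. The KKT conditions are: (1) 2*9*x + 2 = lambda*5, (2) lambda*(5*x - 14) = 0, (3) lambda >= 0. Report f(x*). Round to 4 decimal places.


Step 1: Try lambda = 0 (constraint inactive).
x_unc = -2/(2*9) = -0.1111
Check: 5*-0.1111 = -0.5555 < 14 -- violated!
Step 2: Constraint must be active: 5*x = 14
x* = 14/5 = 2.8
lambda = (2*9*2.8 + 2)/5 = 10.48
Step 3: Compute optimal value.
f(x*) = 9*2.8^2 + 2*2.8 = 76.16


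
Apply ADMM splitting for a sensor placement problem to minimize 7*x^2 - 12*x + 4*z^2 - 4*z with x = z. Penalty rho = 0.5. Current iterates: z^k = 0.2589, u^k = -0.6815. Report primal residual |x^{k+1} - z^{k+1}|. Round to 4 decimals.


ADMM iteration with rho = 0.5, z^k = 0.2589, u^k = -0.6815
Step 1: x-update.
Minimize 7*x^2 - 12*x + (0.5/2)*(x - 0.2589 - 0.6815)^2
FOC: (2*7 + 0.5)*x = 12 + 0.5*(0.2589 + 0.6815)
x^{k+1} = 0.86
Step 2: z-update.
Minimize 4*z^2 - 4*z + (0.5/2)*(0.86 - z - 0.6815)^2
FOC: (2*4 + 0.5)*z = 4 + 0.5*(0.86 - 0.6815)
z^{k+1} = 0.4811
Step 3: u-update.
u^{k+1} = -0.6815 + 0.86 - 0.4811 = -0.3026
Step 4: Primal residual = |0.86 - 0.4811| = 0.3789


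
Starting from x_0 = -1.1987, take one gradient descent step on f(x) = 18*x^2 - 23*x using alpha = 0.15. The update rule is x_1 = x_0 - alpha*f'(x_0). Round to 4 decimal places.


We compute the gradient at x_0 and apply the update.
f'(x) = 36*x - 23
f'(-1.1987) = 36*-1.1987 - 23 = -66.1532
x_1 = -1.1987 - 0.15*-66.1532 = 8.7243


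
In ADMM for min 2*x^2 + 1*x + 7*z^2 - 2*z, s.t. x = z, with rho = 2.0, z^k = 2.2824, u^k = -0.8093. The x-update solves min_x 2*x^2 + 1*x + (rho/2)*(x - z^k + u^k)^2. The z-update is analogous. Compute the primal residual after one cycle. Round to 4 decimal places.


ADMM iteration with rho = 2.0, z^k = 2.2824, u^k = -0.8093
Step 1: x-update.
Minimize 2*x^2 + 1*x + (2.0/2)*(x - 2.2824 - 0.8093)^2
FOC: (2*2 + 2.0)*x = -1 + 2.0*(2.2824 + 0.8093)
x^{k+1} = 0.8639
Step 2: z-update.
Minimize 7*z^2 - 2*z + (2.0/2)*(0.8639 - z - 0.8093)^2
FOC: (2*7 + 2.0)*z = 2 + 2.0*(0.8639 - 0.8093)
z^{k+1} = 0.1318
Step 3: u-update.
u^{k+1} = -0.8093 + 0.8639 - 0.1318 = -0.0772
Step 4: Primal residual = |0.8639 - 0.1318| = 0.7321


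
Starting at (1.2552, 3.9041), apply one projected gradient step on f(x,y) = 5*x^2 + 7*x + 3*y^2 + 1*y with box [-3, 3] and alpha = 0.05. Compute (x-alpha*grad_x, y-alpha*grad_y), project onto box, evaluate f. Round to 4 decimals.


Step 1: Compute gradient at (1.2552, 3.9041).
grad_x = 2*5*1.2552 + 7 = 19.552
grad_y = 2*3*3.9041 + 1 = 24.4246
Step 2: Gradient step.
x_raw = 1.2552 - 0.05*19.552 = 0.2776
y_raw = 3.9041 - 0.05*24.4246 = 2.6829
Step 3: Project onto [-3, 3].
x_proj = clip(0.2776) = 0.2776
y_proj = clip(2.6829) = 2.6829
Step 4: Evaluate f.
f(0.2776, 2.6829) = 26.6048


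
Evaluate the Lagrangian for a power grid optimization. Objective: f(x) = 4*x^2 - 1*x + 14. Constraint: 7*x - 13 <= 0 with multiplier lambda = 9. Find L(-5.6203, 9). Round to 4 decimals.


Step 1: Evaluate f(x).
f(-5.6203) = 4*(-5.6203)^2 - 1*(-5.6203) + 14 = 145.9714
Step 2: Evaluate g(x).
g(-5.6203) = 7*-5.6203 - 13 = -52.3421
Step 3: Compute Lagrangian.
L = 145.9714 + 9*-52.3421 = -325.1075


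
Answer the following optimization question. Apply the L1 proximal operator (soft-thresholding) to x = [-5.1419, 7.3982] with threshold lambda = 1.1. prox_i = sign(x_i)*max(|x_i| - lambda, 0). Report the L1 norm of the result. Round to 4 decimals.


Soft-thresholding with lambda = 1.1:
prox(-5.1419) = sign(-5.1419)*max(|-5.1419| - 1.1, 0) = -4.0419
prox(7.3982) = sign(7.3982)*max(|7.3982| - 1.1, 0) = 6.2982
prox(x) = [-4.0419, 6.2982]
||prox(x)||_1 = 4.0419 + 6.2982 = 10.3401


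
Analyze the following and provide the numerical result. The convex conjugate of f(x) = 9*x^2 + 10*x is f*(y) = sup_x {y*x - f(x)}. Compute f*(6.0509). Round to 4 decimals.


f*(y) = sup_x {y*x - a*x^2 - b*x} = sup_x {(y-b)*x - a*x^2}
FOC: (y - b) - 2a*x = 0 => x* = (y - b)/(2a)
x* = (6.0509 - 10)/(2*9) = -0.2194
f*(6.0509) = (y-b)^2/(4a) = (6.0509 - 10)^2/(4*9)
= 15.5954/36 = 0.4332


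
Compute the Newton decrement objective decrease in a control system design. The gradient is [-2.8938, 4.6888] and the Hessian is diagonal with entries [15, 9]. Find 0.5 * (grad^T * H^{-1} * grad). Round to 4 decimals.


Step 1: H is diagonal, so H^(-1) * g = [-0.1929, 0.521].
Step 2: g^T H^(-1) g = sum_i g_i^2 / H_ii
  = (-2.8938)^2/15 + (4.6888)^2/9
  = 0.5583 + 2.4428 = 3.001
Step 3: Objective decrease = 0.5 * g^T H^(-1) g = 1.5005


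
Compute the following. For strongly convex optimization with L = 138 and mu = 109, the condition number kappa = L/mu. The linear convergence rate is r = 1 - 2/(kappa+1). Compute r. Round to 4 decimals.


Step 1: Compute the condition number.
kappa = L/mu = 138/109 = 1.2661
Step 2: Compute the convergence rate.
r = 1 - 2/(kappa + 1) = 1 - 2*mu/(L + mu) = (L - mu)/(L + mu) = 29/247 = 0.1174


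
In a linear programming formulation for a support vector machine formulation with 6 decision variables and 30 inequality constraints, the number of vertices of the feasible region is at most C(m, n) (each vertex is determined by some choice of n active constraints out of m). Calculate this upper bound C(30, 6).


Each vertex corresponds to some choice of n active constraints out of m, so the number of vertices is at most C(m, n) = m! / (n!(m-n)!).
m = 30, n = 6
Numerator: 30 * 29 * 28 * 27 * 26 * 25
Denominator: 6! = 720
C(30, 6) = 593775


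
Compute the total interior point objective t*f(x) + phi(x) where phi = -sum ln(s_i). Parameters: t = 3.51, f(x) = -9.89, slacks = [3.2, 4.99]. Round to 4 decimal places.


Step 1: Compute log-barrier.
ln values: [1.1632, 1.6074]
phi = -(1.1632 + 1.6074) = -2.7706
Step 2: Compute augmented objective.
t*f(x) = 3.51*-9.89 = -34.7139
Total = -34.7139 - 2.7706 = -37.4845


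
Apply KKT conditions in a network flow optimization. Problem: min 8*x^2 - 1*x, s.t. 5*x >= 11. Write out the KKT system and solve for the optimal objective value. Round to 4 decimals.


Step 1: Try lambda = 0 (constraint inactive).
x_unc = 1/(2*8) = 0.0625
Check: 5*0.0625 = 0.3125 < 11 -- violated!
Step 2: Constraint must be active: 5*x = 11
x* = 11/5 = 2.2
lambda = (2*8*2.2 - 1)/5 = 6.84
Step 3: Compute optimal value.
f(x*) = 8*2.2^2 - 1*2.2 = 36.52


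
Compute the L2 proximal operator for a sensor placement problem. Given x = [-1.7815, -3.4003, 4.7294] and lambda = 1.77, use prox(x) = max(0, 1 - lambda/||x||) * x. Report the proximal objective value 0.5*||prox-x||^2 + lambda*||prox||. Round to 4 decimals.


Step 1: Compute ||x||.
||x|| = 6.0912
Step 2: Compute scaling factor.
scale = max(0, 1 - 1.77/6.0912) = 0.7094
Step 3: prox(x) = [-1.2638, -2.4122, 3.3551]
||prox(x)|| = 4.3212
Step 4: Proximal objective.
0.5*||prox-x||^2 = 1.5665
lambda*||prox|| = 7.6485
Total = 9.215


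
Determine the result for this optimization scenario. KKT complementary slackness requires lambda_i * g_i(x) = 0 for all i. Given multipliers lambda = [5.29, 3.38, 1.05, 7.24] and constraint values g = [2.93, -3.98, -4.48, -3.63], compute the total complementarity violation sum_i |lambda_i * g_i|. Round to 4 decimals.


KKT complementary slackness check:
lambda_1 * g_1 = 5.29 * 2.93 = 15.4997
lambda_2 * g_2 = 3.38 * -3.98 = -13.4524
lambda_3 * g_3 = 1.05 * -4.48 = -4.704
lambda_4 * g_4 = 7.24 * -3.63 = -26.2812
Total violation = 15.4997 + 13.4524 + 4.704 + 26.2812 = 59.9373


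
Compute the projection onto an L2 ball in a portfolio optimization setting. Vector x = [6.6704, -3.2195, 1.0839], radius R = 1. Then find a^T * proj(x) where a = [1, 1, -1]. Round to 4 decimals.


Step 1: Compute ||x|| (intermediates to 6 decimals).
||x|| = sqrt(6.6704^2 + (-3.2195)^2 + 1.0839^2) = 7.485603
Step 2: Project.
Since ||x|| > R, scale = R/||x|| = 1/7.485603 = 0.13359, proj(x) = scale * x
proj(x) = [0.891099, -0.430093, 0.144798]
Step 3: Dot product.
a^T * proj(x) = 1*0.891099 + 1*(-0.430093) - 1*0.144798 = 0.3162


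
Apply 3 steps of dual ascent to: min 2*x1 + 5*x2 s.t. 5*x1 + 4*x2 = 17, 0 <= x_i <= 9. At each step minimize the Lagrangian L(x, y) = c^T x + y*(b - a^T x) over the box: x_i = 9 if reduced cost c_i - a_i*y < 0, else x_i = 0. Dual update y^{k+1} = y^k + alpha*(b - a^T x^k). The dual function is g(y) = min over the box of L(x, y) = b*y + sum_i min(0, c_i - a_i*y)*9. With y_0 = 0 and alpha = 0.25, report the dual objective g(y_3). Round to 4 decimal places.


Dual ascent for LP: min 2*x1 + 5*x2, 5*x1 + 4*x2 = 17, 0 <= x_i <= 9
Step 1: y^k = 0.0, reduced costs: (2.0, 5.0)
  x^k = (0.0, 0.0), subgradient = b - a^T x = 17.0
  y^{k+1} = 0.0 + 0.25*17.0 = 4.25
Step 2: y^k = 4.25, reduced costs: (-19.25, -12.0)
  x^k = (9.0, 9.0), subgradient = b - a^T x = -64.0
  y^{k+1} = 4.25 + 0.25*-64.0 = -11.75
Step 3: y^k = -11.75, reduced costs: (60.75, 52.0)
  x^k = (0.0, 0.0), subgradient = b - a^T x = 17.0
  y^{k+1} = -11.75 + 0.25*17.0 = -7.5
Dual objective at y_3 = -7.5: reduced costs (39.5, 35.0), box minimizer x = (0.0, 0.0)
g(y_3) = b*y + (c1 - a1*y)*x1 + (c2 - a2*y)*x2 = 17*(-7.5) + 39.5*0.0 + 35.0*0.0 = -127.5 + 0.0 + 0.0 = -127.5


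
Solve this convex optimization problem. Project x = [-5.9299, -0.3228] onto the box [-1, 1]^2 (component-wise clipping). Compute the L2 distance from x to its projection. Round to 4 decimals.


Project each component onto [-1, 1].
clip(-5.9299) = -1.0, clip(-0.3228) = -0.3228
Projection = [-1.0, -0.3228]
Squared diffs: [24.3039, 0.0]
Distance = sqrt(24.3039) = 4.9299


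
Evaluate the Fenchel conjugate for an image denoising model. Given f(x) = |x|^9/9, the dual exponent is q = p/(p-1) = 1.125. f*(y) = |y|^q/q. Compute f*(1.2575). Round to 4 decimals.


The conjugate exponent q satisfies 1/p + 1/q = 1.
p = 9, so q = 9/(9 - 1) = 1.125
|y|^q = 1.2575^1.125 = 1.294
f*(1.2575) = 1.294 / 1.125 = 1.1503


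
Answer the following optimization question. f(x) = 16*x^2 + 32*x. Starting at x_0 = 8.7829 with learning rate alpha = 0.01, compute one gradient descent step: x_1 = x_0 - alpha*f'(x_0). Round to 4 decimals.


We compute the gradient at x_0 and apply the update.
f'(x) = 32*x + 32
f'(8.7829) = 32*8.7829 + 32 = 313.0528
x_1 = 8.7829 - 0.01*313.0528 = 5.6524


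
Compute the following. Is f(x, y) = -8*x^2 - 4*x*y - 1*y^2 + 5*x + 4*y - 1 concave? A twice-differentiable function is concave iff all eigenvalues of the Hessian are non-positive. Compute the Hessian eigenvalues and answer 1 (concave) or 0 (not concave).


The Hessian of f(x,y) = -8*x^2 - 4*x*y - 1*y^2 + 5*x + 4*y - 1 is:
H = [[-16, -4], [-4, -2]]
Trace = -16 - 2 = -18
Determinant = -16*-2 - (-4)^2 = 16
Discriminant = (-18)^2 - 4*16 = 260.0
Eigenvalues: lambda_1 = -17.0623, lambda_2 = -0.9377
The function is concave.

1


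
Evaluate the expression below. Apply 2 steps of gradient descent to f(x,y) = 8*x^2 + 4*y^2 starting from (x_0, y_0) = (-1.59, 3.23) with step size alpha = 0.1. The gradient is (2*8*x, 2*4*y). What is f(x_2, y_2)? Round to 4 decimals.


Gradient descent on f(x,y) = 8*x^2 + 4*y^2.
Starting point: (-1.59, 3.23), alpha = 0.1
Step 1: grad_x = 2*8*-1.59 = -25.44, grad_y = 2*4*3.23 = 25.84
  x_1 = -1.59 - 0.1*-25.44 = 0.954
  y_1 = 3.23 - 0.1*25.84 = 0.646
Step 2: grad_x = 2*8*0.954 = 15.264, grad_y = 2*4*0.646 = 5.168
  x_2 = 0.954 - 0.1*15.264 = -0.5724
  y_2 = 0.646 - 0.1*5.168 = 0.1292
f(-0.5724, 0.1292) = 8*(-0.5724)^2 + 4*0.1292^2 = 2.6879


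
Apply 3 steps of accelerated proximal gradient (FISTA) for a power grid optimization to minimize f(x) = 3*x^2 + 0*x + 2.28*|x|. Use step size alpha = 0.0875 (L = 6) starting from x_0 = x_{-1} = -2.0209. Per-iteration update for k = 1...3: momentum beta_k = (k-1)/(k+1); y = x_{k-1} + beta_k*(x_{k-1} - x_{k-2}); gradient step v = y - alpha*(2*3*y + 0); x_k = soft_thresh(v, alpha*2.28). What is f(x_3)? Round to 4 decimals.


FISTA on f(x) = 3*x^2 + 0*x + 2.28*|x|
L = 6, alpha = 0.0875
Iteration 1: beta = 0.0, y = -2.0209 + 0.0*(-2.0209 + 2.0209) = -2.0209
  grad(y) = -12.1254, v = y - alpha*grad = -0.9599
  prox(v) = soft_thresh(-0.9599, 0.1995) = -0.7604
Iteration 2: beta = 0.3333, y = -0.7604 + 0.3333*(-0.7604 + 2.0209) = -0.3403
  grad(y) = -2.0416, v = y - alpha*grad = -0.1616
  prox(v) = soft_thresh(-0.1616, 0.1995) = 0.0
Iteration 3: beta = 0.5, y = 0.0 + 0.5*(0.0 + 0.7604) = 0.3802
  grad(y) = 2.2813, v = y - alpha*grad = 0.1806
  prox(v) = soft_thresh(0.1806, 0.1995) = 0.0
f(x_3) = 3*0.0^2 + 0*0.0 + 2.28*|0.0| = 0.0


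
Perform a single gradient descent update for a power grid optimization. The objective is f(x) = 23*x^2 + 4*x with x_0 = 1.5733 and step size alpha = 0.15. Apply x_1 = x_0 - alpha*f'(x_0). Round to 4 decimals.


We compute the gradient at x_0 and apply the update.
f'(x) = 46*x + 4
f'(1.5733) = 46*1.5733 + 4 = 76.3718
x_1 = 1.5733 - 0.15*76.3718 = -9.8825


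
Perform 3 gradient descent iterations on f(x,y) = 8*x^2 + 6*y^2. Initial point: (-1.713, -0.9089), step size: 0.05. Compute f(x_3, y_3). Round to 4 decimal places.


Gradient descent on f(x,y) = 8*x^2 + 6*y^2.
Starting point: (-1.713, -0.9089), alpha = 0.05
Step 1: grad_x = 2*8*-1.713 = -27.408, grad_y = 2*6*-0.9089 = -10.9068
  x_1 = -1.713 - 0.05*-27.408 = -0.3426
  y_1 = -0.9089 - 0.05*-10.9068 = -0.3636
Step 2: grad_x = 2*8*-0.3426 = -5.4816, grad_y = 2*6*-0.3636 = -4.3627
  x_2 = -0.3426 - 0.05*-5.4816 = -0.0685
  y_2 = -0.3636 - 0.05*-4.3627 = -0.1454
Step 3: grad_x = 2*8*-0.0685 = -1.0963, grad_y = 2*6*-0.1454 = -1.7451
  x_3 = -0.0685 - 0.05*-1.0963 = -0.0137
  y_3 = -0.1454 - 0.05*-1.7451 = -0.0582
f(-0.0137, -0.0582) = 8*(-0.0137)^2 + 6*(-0.0582)^2 = 0.0218


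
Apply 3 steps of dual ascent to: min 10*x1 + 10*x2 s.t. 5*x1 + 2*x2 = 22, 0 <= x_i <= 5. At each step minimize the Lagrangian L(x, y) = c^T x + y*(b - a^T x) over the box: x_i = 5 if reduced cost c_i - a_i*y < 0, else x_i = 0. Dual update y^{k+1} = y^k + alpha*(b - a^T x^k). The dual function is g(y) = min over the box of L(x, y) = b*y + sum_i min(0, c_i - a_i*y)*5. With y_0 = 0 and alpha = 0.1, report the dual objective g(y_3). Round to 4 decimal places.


Dual ascent for LP: min 10*x1 + 10*x2, 5*x1 + 2*x2 = 22, 0 <= x_i <= 5
Step 1: y^k = 0.0, reduced costs: (10.0, 10.0)
  x^k = (0.0, 0.0), subgradient = b - a^T x = 22.0
  y^{k+1} = 0.0 + 0.1*22.0 = 2.2
Step 2: y^k = 2.2, reduced costs: (-1.0, 5.6)
  x^k = (5.0, 0.0), subgradient = b - a^T x = -3.0
  y^{k+1} = 2.2 + 0.1*-3.0 = 1.9
Step 3: y^k = 1.9, reduced costs: (0.5, 6.2)
  x^k = (0.0, 0.0), subgradient = b - a^T x = 22.0
  y^{k+1} = 1.9 + 0.1*22.0 = 4.1
Dual objective at y_3 = 4.1: reduced costs (-10.5, 1.8), box minimizer x = (5.0, 0.0)
g(y_3) = b*y + (c1 - a1*y)*x1 + (c2 - a2*y)*x2 = 22*4.1 + (-10.5)*5.0 + 1.8*0.0 = 90.2 - 52.5 + 0.0 = 37.7


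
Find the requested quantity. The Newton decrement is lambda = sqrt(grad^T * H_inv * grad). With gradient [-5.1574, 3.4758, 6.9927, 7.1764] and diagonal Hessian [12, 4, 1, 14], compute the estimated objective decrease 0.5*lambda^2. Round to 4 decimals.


Step 1: H is diagonal, so H^(-1) * g = [-0.4298, 0.869, 6.9927, 0.5126].
Step 2: g^T H^(-1) g = sum_i g_i^2 / H_ii
  = (-5.1574)^2/12 + (3.4758)^2/4 + (6.9927)^2/1 + (7.1764)^2/14
  = 2.2166 + 3.0203 + 48.8979 + 3.6786 = 57.8133
Step 3: Objective decrease = 0.5 * g^T H^(-1) g = 28.9067


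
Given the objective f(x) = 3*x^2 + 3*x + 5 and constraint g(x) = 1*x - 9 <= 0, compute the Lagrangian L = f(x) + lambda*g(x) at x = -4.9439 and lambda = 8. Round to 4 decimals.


Step 1: Evaluate f(x).
f(-4.9439) = 3*(-4.9439)^2 + 3*(-4.9439) + 5 = 63.4947
Step 2: Evaluate g(x).
g(-4.9439) = 1*-4.9439 - 9 = -13.9439
Step 3: Compute Lagrangian.
L = 63.4947 + 8*-13.9439 = -48.0565


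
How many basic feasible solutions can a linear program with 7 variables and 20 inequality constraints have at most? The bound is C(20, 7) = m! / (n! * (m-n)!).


Each vertex corresponds to some choice of n active constraints out of m, so the number of vertices is at most C(m, n) = m! / (n!(m-n)!).
m = 20, n = 7
Numerator: 20 * 19 * 18 * 17 * 16 * 15 * 14
Denominator: 7! = 5040
C(20, 7) = 77520


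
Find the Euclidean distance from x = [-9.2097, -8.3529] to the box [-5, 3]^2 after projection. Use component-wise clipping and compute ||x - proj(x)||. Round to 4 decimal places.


Project each component onto [-5, 3].
clip(-9.2097) = -5.0, clip(-8.3529) = -5.0
Projection = [-5.0, -5.0]
Squared diffs: [17.7216, 11.2419]
Distance = sqrt(28.9635) = 5.3818


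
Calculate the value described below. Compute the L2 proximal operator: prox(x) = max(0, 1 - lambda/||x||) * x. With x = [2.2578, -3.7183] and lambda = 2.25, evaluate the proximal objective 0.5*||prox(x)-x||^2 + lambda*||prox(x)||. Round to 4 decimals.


Step 1: Compute ||x||.
||x|| = 4.3501
Step 2: Compute scaling factor.
scale = max(0, 1 - 2.25/4.3501) = 0.4828
Step 3: prox(x) = [1.09, -1.7951]
||prox(x)|| = 2.1001
Step 4: Proximal objective.
0.5*||prox-x||^2 = 2.5313
lambda*||prox|| = 4.7252
Total = 7.2565


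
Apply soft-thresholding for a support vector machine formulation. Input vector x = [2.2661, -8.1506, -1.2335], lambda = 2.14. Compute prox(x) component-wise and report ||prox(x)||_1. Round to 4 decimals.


Soft-thresholding with lambda = 2.14:
prox(2.2661) = sign(2.2661)*max(|2.2661| - 2.14, 0) = 0.1261
prox(-8.1506) = sign(-8.1506)*max(|-8.1506| - 2.14, 0) = -6.0106
prox(-1.2335) = sign(-1.2335)*max(|-1.2335| - 2.14, 0) = 0.0
prox(x) = [0.1261, -6.0106, 0.0]
||prox(x)||_1 = 0.1261 + 6.0106 + 0.0 = 6.1367


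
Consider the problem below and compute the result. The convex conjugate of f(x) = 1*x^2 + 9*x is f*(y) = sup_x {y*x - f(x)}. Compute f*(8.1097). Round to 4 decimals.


f*(y) = sup_x {y*x - a*x^2 - b*x} = sup_x {(y-b)*x - a*x^2}
FOC: (y - b) - 2a*x = 0 => x* = (y - b)/(2a)
x* = (8.1097 - 9)/(2*1) = -0.4452
f*(8.1097) = (y-b)^2/(4a) = (8.1097 - 9)^2/(4*1)
= 0.7926/4 = 0.1982


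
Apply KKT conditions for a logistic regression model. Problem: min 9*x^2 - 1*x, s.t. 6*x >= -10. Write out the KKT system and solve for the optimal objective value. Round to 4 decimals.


Step 1: Try lambda = 0 (constraint inactive).
Stationarity: 2*9*x - 1 = 0
x* = 1/(2*9) = 1/18 = 0.0556 (rounded; the exact value 1/18 is used below)
Check constraint: 6*0.0556 = 0.3336 >= -10 -- satisfied.
Step 2: Compute optimal value.
f(x*) = 9*(1/18)^2 - 1*(1/18) = -0.0278


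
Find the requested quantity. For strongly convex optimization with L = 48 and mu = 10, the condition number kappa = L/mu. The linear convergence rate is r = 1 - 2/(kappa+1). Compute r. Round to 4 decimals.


Step 1: Compute the condition number.
kappa = L/mu = 48/10 = 4.8
Step 2: Compute the convergence rate.
r = 1 - 2/(kappa + 1) = 1 - 2*mu/(L + mu) = (L - mu)/(L + mu) = 38/58 = 0.6552


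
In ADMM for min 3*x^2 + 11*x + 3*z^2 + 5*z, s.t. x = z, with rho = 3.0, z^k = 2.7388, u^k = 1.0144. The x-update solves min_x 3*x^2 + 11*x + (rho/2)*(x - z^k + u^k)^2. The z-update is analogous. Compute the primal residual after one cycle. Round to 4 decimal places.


ADMM iteration with rho = 3.0, z^k = 2.7388, u^k = 1.0144
Step 1: x-update.
Minimize 3*x^2 + 11*x + (3.0/2)*(x - 2.7388 + 1.0144)^2
FOC: (2*3 + 3.0)*x = -11 + 3.0*(2.7388 - 1.0144)
x^{k+1} = -0.6474
Step 2: z-update.
Minimize 3*z^2 + 5*z + (3.0/2)*(-0.6474 - z + 1.0144)^2
FOC: (2*3 + 3.0)*z = -5 + 3.0*(-0.6474 + 1.0144)
z^{k+1} = -0.4332
Step 3: u-update.
u^{k+1} = 1.0144 - 0.6474 + 0.4332 = 0.8002
Step 4: Primal residual = |-0.6474 + 0.4332| = 0.2142


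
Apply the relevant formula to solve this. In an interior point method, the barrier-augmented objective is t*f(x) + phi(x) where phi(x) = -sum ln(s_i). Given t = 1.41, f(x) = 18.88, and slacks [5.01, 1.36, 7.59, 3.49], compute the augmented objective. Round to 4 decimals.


Step 1: Compute log-barrier.
ln values: [1.6114, 0.3075, 2.0268, 1.2499]
phi = -(1.6114 + 0.3075 + 2.0268 + 1.2499) = -5.1957
Step 2: Compute augmented objective.
t*f(x) = 1.41*18.88 = 26.6208
Total = 26.6208 - 5.1957 = 21.4251


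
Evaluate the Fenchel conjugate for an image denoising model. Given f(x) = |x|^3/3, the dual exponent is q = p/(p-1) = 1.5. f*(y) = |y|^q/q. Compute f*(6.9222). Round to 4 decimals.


The conjugate exponent q satisfies 1/p + 1/q = 1.
p = 3, so q = 3/(3 - 1) = 1.5
|y|^q = 6.9222^1.5 = 18.2124
f*(6.9222) = 18.2124 / 1.5 = 12.1416


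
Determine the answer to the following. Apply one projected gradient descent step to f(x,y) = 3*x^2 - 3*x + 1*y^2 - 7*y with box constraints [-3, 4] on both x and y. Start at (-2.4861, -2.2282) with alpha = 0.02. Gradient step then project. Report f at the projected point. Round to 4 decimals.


Step 1: Compute gradient at (-2.4861, -2.2282).
grad_x = 2*3*-2.4861 - 3 = -17.9166
grad_y = 2*1*-2.2282 - 7 = -11.4564
Step 2: Gradient step.
x_raw = -2.4861 - 0.02*-17.9166 = -2.1278
y_raw = -2.2282 - 0.02*-11.4564 = -1.9991
Step 3: Project onto [-3, 4].
x_proj = clip(-2.1278) = -2.1278
y_proj = clip(-1.9991) = -1.9991
Step 4: Evaluate f.
f(-2.1278, -1.9991) = 37.9553


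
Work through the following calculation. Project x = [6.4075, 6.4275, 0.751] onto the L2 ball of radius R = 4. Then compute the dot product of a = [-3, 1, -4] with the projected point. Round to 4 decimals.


Step 1: Compute ||x|| (intermediates to 6 decimals).
||x|| = sqrt(6.4075^2 + 6.4275^2 + 0.751^2) = 9.106745
Step 2: Project.
Since ||x|| > R, scale = R/||x|| = 4/9.106745 = 0.439235, proj(x) = scale * x
proj(x) = [2.814398, 2.823183, 0.329865]
Step 3: Dot product.
a^T * proj(x) = -3*2.814398 + 1*2.823183 - 4*0.329865 = -6.9395


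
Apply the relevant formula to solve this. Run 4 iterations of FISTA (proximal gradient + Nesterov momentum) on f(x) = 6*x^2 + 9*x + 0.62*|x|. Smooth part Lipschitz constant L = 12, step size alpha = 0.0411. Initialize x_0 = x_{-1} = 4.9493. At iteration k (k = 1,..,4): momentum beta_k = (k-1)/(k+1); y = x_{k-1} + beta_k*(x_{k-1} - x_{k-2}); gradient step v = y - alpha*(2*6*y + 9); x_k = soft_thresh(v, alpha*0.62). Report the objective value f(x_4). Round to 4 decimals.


FISTA on f(x) = 6*x^2 + 9*x + 0.62*|x|
L = 12, alpha = 0.0411
Iteration 1: beta = 0.0, y = 4.9493 + 0.0*(4.9493 - 4.9493) = 4.9493
  grad(y) = 68.3916, v = y - alpha*grad = 2.1384
  prox(v) = soft_thresh(2.1384, 0.0255) = 2.1129
Iteration 2: beta = 0.3333, y = 2.1129 + 0.3333*(2.1129 - 4.9493) = 1.1675
  grad(y) = 23.0096, v = y - alpha*grad = 0.2218
  prox(v) = soft_thresh(0.2218, 0.0255) = 0.1963
Iteration 3: beta = 0.5, y = 0.1963 + 0.5*(0.1963 - 2.1129) = -0.762
  grad(y) = -0.1443, v = y - alpha*grad = -0.7561
  prox(v) = soft_thresh(-0.7561, 0.0255) = -0.7306
Iteration 4: beta = 0.6, y = -0.7306 + 0.6*(-0.7306 - 0.1963) = -1.2868
  grad(y) = -6.4411, v = y - alpha*grad = -1.022
  prox(v) = soft_thresh(-1.022, 0.0255) = -0.9965
f(x_4) = 6*(-0.9965)^2 + 9*(-0.9965) + 0.62*|-0.9965| = -2.3924


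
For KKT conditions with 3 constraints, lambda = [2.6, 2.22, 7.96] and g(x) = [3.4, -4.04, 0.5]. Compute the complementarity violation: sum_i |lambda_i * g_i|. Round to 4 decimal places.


KKT complementary slackness check:
lambda_1 * g_1 = 2.6 * 3.4 = 8.84
lambda_2 * g_2 = 2.22 * -4.04 = -8.9688
lambda_3 * g_3 = 7.96 * 0.5 = 3.98
Total violation = 8.84 + 8.9688 + 3.98 = 21.7888


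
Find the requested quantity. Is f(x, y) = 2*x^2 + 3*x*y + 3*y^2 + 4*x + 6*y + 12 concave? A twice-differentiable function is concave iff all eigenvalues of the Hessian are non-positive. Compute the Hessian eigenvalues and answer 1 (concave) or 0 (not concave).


The Hessian of f(x,y) = 2*x^2 + 3*x*y + 3*y^2 + 4*x + 6*y + 12 is:
H = [[4, 3], [3, 6]]
Trace = 4 + 6 = 10
Determinant = 4*6 - (3)^2 = 15
Discriminant = (10)^2 - 4*15 = 40.0
Eigenvalues: lambda_1 = 1.8377, lambda_2 = 8.1623
The function is not concave.

0
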